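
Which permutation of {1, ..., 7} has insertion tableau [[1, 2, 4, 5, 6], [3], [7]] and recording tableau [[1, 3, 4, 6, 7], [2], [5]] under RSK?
Reverse the RSK construction: for i from n down to 1, find the cell of Q containing i, remove the entry at that cell from P, and reverse-bump it up through P; the value ejected from row 1 is w(i).

Step i=7: Q has 7 at row 1, column 5; remove that cell from P, ejecting 6. So w(7) = 6. P is now [[1, 2, 4, 5], [3], [7]].
Step i=6: Q has 6 at row 1, column 4; remove that cell from P, ejecting 5. So w(6) = 5. P is now [[1, 2, 4], [3], [7]].
Step i=5: Q has 5 at row 3, column 1; remove 7 from row 3 of P and reverse-bump: 7 enters row 2 and ejects 3; 3 enters row 1 and ejects 2. So w(5) = 2. P is now [[1, 3, 4], [7]].
Step i=4: Q has 4 at row 1, column 3; remove that cell from P, ejecting 4. So w(4) = 4. P is now [[1, 3], [7]].
Step i=3: Q has 3 at row 1, column 2; remove that cell from P, ejecting 3. So w(3) = 3. P is now [[1], [7]].
Step i=2: Q has 2 at row 2, column 1; remove 7 from row 2 of P and reverse-bump: 7 enters row 1 and ejects 1. So w(2) = 1. P is now [[7]].
Step i=1: Q has 1 at row 1, column 1; remove that cell from P, ejecting 7. So w(1) = 7. P is now [].

So w = 7 1 3 4 2 5 6.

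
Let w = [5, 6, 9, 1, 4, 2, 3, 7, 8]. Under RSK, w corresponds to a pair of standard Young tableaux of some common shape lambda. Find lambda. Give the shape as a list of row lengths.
Row-insert each entry into an empty tableau.

After inserting 5: P = [[5]].
After inserting 6: P = [[5, 6]].
After inserting 9: P = [[5, 6, 9]].
After inserting 1: P = [[1, 6, 9], [5]].
After inserting 4: P = [[1, 4, 9], [5, 6]].
After inserting 2: P = [[1, 2, 9], [4, 6], [5]].
After inserting 3: P = [[1, 2, 3], [4, 6, 9], [5]].
After inserting 7: P = [[1, 2, 3, 7], [4, 6, 9], [5]].
After inserting 8: P = [[1, 2, 3, 7, 8], [4, 6, 9], [5]].

The final insertion tableau P = [[1, 2, 3, 7, 8], [4, 6, 9], [5]] has shape [5, 3, 1].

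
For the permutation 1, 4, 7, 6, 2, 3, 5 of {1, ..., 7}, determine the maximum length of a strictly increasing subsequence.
4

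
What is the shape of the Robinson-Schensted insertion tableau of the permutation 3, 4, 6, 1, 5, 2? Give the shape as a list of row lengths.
[3, 2, 1]

Row-insert each entry into an empty tableau.

After inserting 3: P = [[3]].
After inserting 4: P = [[3, 4]].
After inserting 6: P = [[3, 4, 6]].
After inserting 1: P = [[1, 4, 6], [3]].
After inserting 5: P = [[1, 4, 5], [3, 6]].
After inserting 2: P = [[1, 2, 5], [3, 4], [6]].

The final insertion tableau P = [[1, 2, 5], [3, 4], [6]] has shape [3, 2, 1].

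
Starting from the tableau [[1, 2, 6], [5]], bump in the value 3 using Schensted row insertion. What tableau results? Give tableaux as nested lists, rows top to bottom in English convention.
In row 1, 3 replaces 6 (the leftmost entry greater than 3); 6 is bumped to row 2. 6 is appended to row 2. The new tableau is [[1, 2, 3], [5, 6]].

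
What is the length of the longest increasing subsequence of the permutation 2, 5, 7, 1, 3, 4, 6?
4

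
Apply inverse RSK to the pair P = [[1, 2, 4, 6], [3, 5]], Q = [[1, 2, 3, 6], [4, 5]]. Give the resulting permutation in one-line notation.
1 3 5 2 4 6

Reverse the RSK construction: for i from n down to 1, find the cell of Q containing i, remove the entry at that cell from P, and reverse-bump it up through P; the value ejected from row 1 is w(i).

Step i=6: Q has 6 at row 1, column 4; remove that cell from P, ejecting 6. So w(6) = 6. P is now [[1, 2, 4], [3, 5]].
Step i=5: Q has 5 at row 2, column 2; remove 5 from row 2 of P and reverse-bump: 5 enters row 1 and ejects 4. So w(5) = 4. P is now [[1, 2, 5], [3]].
Step i=4: Q has 4 at row 2, column 1; remove 3 from row 2 of P and reverse-bump: 3 enters row 1 and ejects 2. So w(4) = 2. P is now [[1, 3, 5]].
Step i=3: Q has 3 at row 1, column 3; remove that cell from P, ejecting 5. So w(3) = 5. P is now [[1, 3]].
Step i=2: Q has 2 at row 1, column 2; remove that cell from P, ejecting 3. So w(2) = 3. P is now [[1]].
Step i=1: Q has 1 at row 1, column 1; remove that cell from P, ejecting 1. So w(1) = 1. P is now [].

So w = 1 3 5 2 4 6.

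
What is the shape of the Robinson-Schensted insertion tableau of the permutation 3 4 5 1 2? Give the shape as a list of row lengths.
RSK row insertion gives P = [[1, 2, 5], [3, 4]], which has shape [3, 2].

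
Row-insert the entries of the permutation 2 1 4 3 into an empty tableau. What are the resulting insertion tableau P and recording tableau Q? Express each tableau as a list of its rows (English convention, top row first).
Insert each entry of the permutation into P by Schensted row insertion, recording in Q the position of each new cell.

After inserting 2: P = [[2]].
After inserting 1: P = [[1], [2]].
After inserting 4: P = [[1, 4], [2]].
After inserting 3: P = [[1, 3], [2, 4]].

So P = [[1, 3], [2, 4]], Q = [[1, 3], [2, 4]].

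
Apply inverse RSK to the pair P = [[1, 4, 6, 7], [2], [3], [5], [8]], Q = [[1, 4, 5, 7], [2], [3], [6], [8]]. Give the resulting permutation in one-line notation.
Reverse the RSK construction: for i from n down to 1, find the cell of Q containing i, remove the entry at that cell from P, and reverse-bump it up through P; the value ejected from row 1 is w(i).

Step i=8: Q has 8 at row 5, column 1; remove 8 from row 5 of P and reverse-bump: 8 enters row 4 and ejects 5; 5 enters row 3 and ejects 3; 3 enters row 2 and ejects 2; 2 enters row 1 and ejects 1. So w(8) = 1. P is now [[2, 4, 6, 7], [3], [5], [8]].
Step i=7: Q has 7 at row 1, column 4; remove that cell from P, ejecting 7. So w(7) = 7. P is now [[2, 4, 6], [3], [5], [8]].
Step i=6: Q has 6 at row 4, column 1; remove 8 from row 4 of P and reverse-bump: 8 enters row 3 and ejects 5; 5 enters row 2 and ejects 3; 3 enters row 1 and ejects 2. So w(6) = 2. P is now [[3, 4, 6], [5], [8]].
Step i=5: Q has 5 at row 1, column 3; remove that cell from P, ejecting 6. So w(5) = 6. P is now [[3, 4], [5], [8]].
Step i=4: Q has 4 at row 1, column 2; remove that cell from P, ejecting 4. So w(4) = 4. P is now [[3], [5], [8]].
Step i=3: Q has 3 at row 3, column 1; remove 8 from row 3 of P and reverse-bump: 8 enters row 2 and ejects 5; 5 enters row 1 and ejects 3. So w(3) = 3. P is now [[5], [8]].
Step i=2: Q has 2 at row 2, column 1; remove 8 from row 2 of P and reverse-bump: 8 enters row 1 and ejects 5. So w(2) = 5. P is now [[8]].
Step i=1: Q has 1 at row 1, column 1; remove that cell from P, ejecting 8. So w(1) = 8. P is now [].

So w = 8 5 3 4 6 2 7 1.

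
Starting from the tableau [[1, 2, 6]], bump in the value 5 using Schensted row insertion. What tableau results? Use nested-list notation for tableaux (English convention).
[[1, 2, 5], [6]]

In row 1, 5 replaces 6 (the leftmost entry greater than 5); 6 is bumped to row 2. 6 starts a new row 2. The new tableau is [[1, 2, 5], [6]].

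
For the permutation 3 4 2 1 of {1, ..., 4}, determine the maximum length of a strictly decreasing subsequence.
3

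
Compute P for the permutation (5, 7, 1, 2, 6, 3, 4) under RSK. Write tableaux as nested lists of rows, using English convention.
P = [[1, 2, 3, 4], [5, 6], [7]]

Insert 5: appended to row 1. P = [[5]].
Insert 7: appended to row 1. P = [[5, 7]].
Insert 1: 1 bumps 5 from row 1; 5 starts row 2. P = [[1, 7], [5]].
Insert 2: 2 bumps 7 from row 1; 7 appends to row 2. P = [[1, 2], [5, 7]].
Insert 6: appended to row 1. P = [[1, 2, 6], [5, 7]].
Insert 3: 3 bumps 6 from row 1; 6 bumps 7 from row 2; 7 starts row 3. P = [[1, 2, 3], [5, 6], [7]].
Insert 4: appended to row 1. P = [[1, 2, 3, 4], [5, 6], [7]].

So P = [[1, 2, 3, 4], [5, 6], [7]].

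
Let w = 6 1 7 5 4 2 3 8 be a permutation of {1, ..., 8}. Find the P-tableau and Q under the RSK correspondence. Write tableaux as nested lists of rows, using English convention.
Insert each entry of the permutation into P by Schensted row insertion, recording in Q the position of each new cell.

After inserting 6: P = [[6]].
After inserting 1: P = [[1], [6]].
After inserting 7: P = [[1, 7], [6]].
After inserting 5: P = [[1, 5], [6, 7]].
After inserting 4: P = [[1, 4], [5, 7], [6]].
After inserting 2: P = [[1, 2], [4, 7], [5], [6]].
After inserting 3: P = [[1, 2, 3], [4, 7], [5], [6]].
After inserting 8: P = [[1, 2, 3, 8], [4, 7], [5], [6]].

So P = [[1, 2, 3, 8], [4, 7], [5], [6]], Q = [[1, 3, 7, 8], [2, 4], [5], [6]].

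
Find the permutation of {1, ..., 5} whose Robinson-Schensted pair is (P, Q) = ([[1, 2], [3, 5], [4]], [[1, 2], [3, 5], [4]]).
Reverse the RSK construction: for i from n down to 1, find the cell of Q containing i, remove the entry at that cell from P, and reverse-bump it up through P; the value ejected from row 1 is w(i).

Step i=5: Q has 5 at row 2, column 2; remove 5 from row 2 of P and reverse-bump: 5 enters row 1 and ejects 2. So w(5) = 2. P is now [[1, 5], [3], [4]].
Step i=4: Q has 4 at row 3, column 1; remove 4 from row 3 of P and reverse-bump: 4 enters row 2 and ejects 3; 3 enters row 1 and ejects 1. So w(4) = 1. P is now [[3, 5], [4]].
Step i=3: Q has 3 at row 2, column 1; remove 4 from row 2 of P and reverse-bump: 4 enters row 1 and ejects 3. So w(3) = 3. P is now [[4, 5]].
Step i=2: Q has 2 at row 1, column 2; remove that cell from P, ejecting 5. So w(2) = 5. P is now [[4]].
Step i=1: Q has 1 at row 1, column 1; remove that cell from P, ejecting 4. So w(1) = 4. P is now [].

So w = 4 5 3 1 2.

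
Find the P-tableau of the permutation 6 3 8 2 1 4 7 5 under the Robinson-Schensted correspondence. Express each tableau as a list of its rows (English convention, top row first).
P = [[1, 4, 5], [2, 7], [3, 8], [6]]

Insert 6: appended to row 1. P = [[6]].
Insert 3: 3 bumps 6 from row 1; 6 starts row 2. P = [[3], [6]].
Insert 8: appended to row 1. P = [[3, 8], [6]].
Insert 2: 2 bumps 3 from row 1; 3 bumps 6 from row 2; 6 starts row 3. P = [[2, 8], [3], [6]].
Insert 1: 1 bumps 2 from row 1; 2 bumps 3 from row 2; 3 bumps 6 from row 3; 6 starts row 4. P = [[1, 8], [2], [3], [6]].
Insert 4: 4 bumps 8 from row 1; 8 appends to row 2. P = [[1, 4], [2, 8], [3], [6]].
Insert 7: appended to row 1. P = [[1, 4, 7], [2, 8], [3], [6]].
Insert 5: 5 bumps 7 from row 1; 7 bumps 8 from row 2; 8 appends to row 3. P = [[1, 4, 5], [2, 7], [3, 8], [6]].

So P = [[1, 4, 5], [2, 7], [3, 8], [6]].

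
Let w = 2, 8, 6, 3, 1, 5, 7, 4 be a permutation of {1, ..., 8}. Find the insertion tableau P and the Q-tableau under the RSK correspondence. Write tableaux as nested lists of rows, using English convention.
Insert each entry of the permutation into P by Schensted row insertion, recording in Q the position of each new cell.

Insert 2: appended to row 1. P = [[2]].
Insert 8: appended to row 1. P = [[2, 8]].
Insert 6: 6 bumps 8 from row 1; 8 starts row 2. P = [[2, 6], [8]].
Insert 3: 3 bumps 6 from row 1; 6 bumps 8 from row 2; 8 starts row 3. P = [[2, 3], [6], [8]].
Insert 1: 1 bumps 2 from row 1; 2 bumps 6 from row 2; 6 bumps 8 from row 3; 8 starts row 4. P = [[1, 3], [2], [6], [8]].
Insert 5: appended to row 1. P = [[1, 3, 5], [2], [6], [8]].
Insert 7: appended to row 1. P = [[1, 3, 5, 7], [2], [6], [8]].
Insert 4: 4 bumps 5 from row 1; 5 appends to row 2. P = [[1, 3, 4, 7], [2, 5], [6], [8]].

So P = [[1, 3, 4, 7], [2, 5], [6], [8]], Q = [[1, 2, 6, 7], [3, 8], [4], [5]].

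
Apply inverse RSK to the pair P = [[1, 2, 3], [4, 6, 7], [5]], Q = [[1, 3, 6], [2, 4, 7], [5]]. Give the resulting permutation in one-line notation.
Reverse the RSK construction: for i from n down to 1, find the cell of Q containing i, remove the entry at that cell from P, and reverse-bump it up through P; the value ejected from row 1 is w(i).

Step i=7: Q has 7 at row 2, column 3; remove 7 from row 2 of P and reverse-bump: 7 enters row 1 and ejects 3. So w(7) = 3. P is now [[1, 2, 7], [4, 6], [5]].
Step i=6: Q has 6 at row 1, column 3; remove that cell from P, ejecting 7. So w(6) = 7. P is now [[1, 2], [4, 6], [5]].
Step i=5: Q has 5 at row 3, column 1; remove 5 from row 3 of P and reverse-bump: 5 enters row 2 and ejects 4; 4 enters row 1 and ejects 2. So w(5) = 2. P is now [[1, 4], [5, 6]].
Step i=4: Q has 4 at row 2, column 2; remove 6 from row 2 of P and reverse-bump: 6 enters row 1 and ejects 4. So w(4) = 4. P is now [[1, 6], [5]].
Step i=3: Q has 3 at row 1, column 2; remove that cell from P, ejecting 6. So w(3) = 6. P is now [[1], [5]].
Step i=2: Q has 2 at row 2, column 1; remove 5 from row 2 of P and reverse-bump: 5 enters row 1 and ejects 1. So w(2) = 1. P is now [[5]].
Step i=1: Q has 1 at row 1, column 1; remove that cell from P, ejecting 5. So w(1) = 5. P is now [].

So w = 5 1 6 4 2 7 3.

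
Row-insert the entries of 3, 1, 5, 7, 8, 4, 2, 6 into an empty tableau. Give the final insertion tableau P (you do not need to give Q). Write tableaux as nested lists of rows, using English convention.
Insert 3: appended to row 1. P = [[3]].
Insert 1: 1 bumps 3 from row 1; 3 starts row 2. P = [[1], [3]].
Insert 5: appended to row 1. P = [[1, 5], [3]].
Insert 7: appended to row 1. P = [[1, 5, 7], [3]].
Insert 8: appended to row 1. P = [[1, 5, 7, 8], [3]].
Insert 4: 4 bumps 5 from row 1; 5 appends to row 2. P = [[1, 4, 7, 8], [3, 5]].
Insert 2: 2 bumps 4 from row 1; 4 bumps 5 from row 2; 5 starts row 3. P = [[1, 2, 7, 8], [3, 4], [5]].
Insert 6: 6 bumps 7 from row 1; 7 appends to row 2. P = [[1, 2, 6, 8], [3, 4, 7], [5]].

So P = [[1, 2, 6, 8], [3, 4, 7], [5]].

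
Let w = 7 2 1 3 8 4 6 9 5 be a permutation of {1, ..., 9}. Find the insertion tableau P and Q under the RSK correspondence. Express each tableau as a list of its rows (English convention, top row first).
P = [[1, 3, 4, 5, 9], [2, 6], [7, 8]], Q = [[1, 4, 5, 7, 8], [2, 6], [3, 9]]

Insert each entry of the permutation into P by Schensted row insertion, recording in Q the position of each new cell.

Insert 7: appended to row 1. P = [[7]].
Insert 2: 2 bumps 7 from row 1; 7 starts row 2. P = [[2], [7]].
Insert 1: 1 bumps 2 from row 1; 2 bumps 7 from row 2; 7 starts row 3. P = [[1], [2], [7]].
Insert 3: appended to row 1. P = [[1, 3], [2], [7]].
Insert 8: appended to row 1. P = [[1, 3, 8], [2], [7]].
Insert 4: 4 bumps 8 from row 1; 8 appends to row 2. P = [[1, 3, 4], [2, 8], [7]].
Insert 6: appended to row 1. P = [[1, 3, 4, 6], [2, 8], [7]].
Insert 9: appended to row 1. P = [[1, 3, 4, 6, 9], [2, 8], [7]].
Insert 5: 5 bumps 6 from row 1; 6 bumps 8 from row 2; 8 appends to row 3. P = [[1, 3, 4, 5, 9], [2, 6], [7, 8]].

So P = [[1, 3, 4, 5, 9], [2, 6], [7, 8]], Q = [[1, 4, 5, 7, 8], [2, 6], [3, 9]].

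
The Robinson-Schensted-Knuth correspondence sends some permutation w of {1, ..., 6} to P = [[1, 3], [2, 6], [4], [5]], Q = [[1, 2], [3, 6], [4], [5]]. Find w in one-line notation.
Reverse the RSK construction: for i from n down to 1, find the cell of Q containing i, remove the entry at that cell from P, and reverse-bump it up through P; the value ejected from row 1 is w(i).

Step i=6: Q has 6 at row 2, column 2; remove 6 from row 2 of P and reverse-bump: 6 enters row 1 and ejects 3. So w(6) = 3. P is now [[1, 6], [2], [4], [5]].
Step i=5: Q has 5 at row 4, column 1; remove 5 from row 4 of P and reverse-bump: 5 enters row 3 and ejects 4; 4 enters row 2 and ejects 2; 2 enters row 1 and ejects 1. So w(5) = 1. P is now [[2, 6], [4], [5]].
Step i=4: Q has 4 at row 3, column 1; remove 5 from row 3 of P and reverse-bump: 5 enters row 2 and ejects 4; 4 enters row 1 and ejects 2. So w(4) = 2. P is now [[4, 6], [5]].
Step i=3: Q has 3 at row 2, column 1; remove 5 from row 2 of P and reverse-bump: 5 enters row 1 and ejects 4. So w(3) = 4. P is now [[5, 6]].
Step i=2: Q has 2 at row 1, column 2; remove that cell from P, ejecting 6. So w(2) = 6. P is now [[5]].
Step i=1: Q has 1 at row 1, column 1; remove that cell from P, ejecting 5. So w(1) = 5. P is now [].

So w = 5 6 4 2 1 3.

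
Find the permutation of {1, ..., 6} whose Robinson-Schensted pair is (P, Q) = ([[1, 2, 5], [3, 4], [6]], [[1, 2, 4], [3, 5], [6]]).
3 4 1 6 5 2

Reverse the RSK construction: for i from n down to 1, find the cell of Q containing i, remove the entry at that cell from P, and reverse-bump it up through P; the value ejected from row 1 is w(i).

Step i=6: Q has 6 at row 3, column 1; remove 6 from row 3 of P and reverse-bump: 6 enters row 2 and ejects 4; 4 enters row 1 and ejects 2. So w(6) = 2. P is now [[1, 4, 5], [3, 6]].
Step i=5: Q has 5 at row 2, column 2; remove 6 from row 2 of P and reverse-bump: 6 enters row 1 and ejects 5. So w(5) = 5. P is now [[1, 4, 6], [3]].
Step i=4: Q has 4 at row 1, column 3; remove that cell from P, ejecting 6. So w(4) = 6. P is now [[1, 4], [3]].
Step i=3: Q has 3 at row 2, column 1; remove 3 from row 2 of P and reverse-bump: 3 enters row 1 and ejects 1. So w(3) = 1. P is now [[3, 4]].
Step i=2: Q has 2 at row 1, column 2; remove that cell from P, ejecting 4. So w(2) = 4. P is now [[3]].
Step i=1: Q has 1 at row 1, column 1; remove that cell from P, ejecting 3. So w(1) = 3. P is now [].

So w = 3 4 1 6 5 2.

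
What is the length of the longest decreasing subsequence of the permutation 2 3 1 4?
2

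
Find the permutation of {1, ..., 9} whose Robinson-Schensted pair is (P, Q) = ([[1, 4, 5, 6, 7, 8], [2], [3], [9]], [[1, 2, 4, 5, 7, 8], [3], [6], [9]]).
Reverse RSK: for i = n, n-1, ..., 1, locate i in Q, remove the corresponding corner cell from P, and reverse-bump its entry up through P; the value ejected from row 1 is w(i).

So w = 3 9 4 5 6 2 7 8 1.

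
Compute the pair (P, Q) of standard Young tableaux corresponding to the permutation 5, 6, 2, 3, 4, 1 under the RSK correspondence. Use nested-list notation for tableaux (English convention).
P = [[1, 3, 4], [2, 6], [5]], Q = [[1, 2, 5], [3, 4], [6]]

Insert each entry of the permutation into P by Schensted row insertion, recording in Q the position of each new cell.

Insert 5: appended to row 1. P = [[5]], Q = [[1]].
Insert 6: appended to row 1. P = [[5, 6]], Q = [[1, 2]].
Insert 2: 2 bumps 5 from row 1; 5 starts row 2. P = [[2, 6], [5]], Q = [[1, 2], [3]].
Insert 3: 3 bumps 6 from row 1; 6 appends to row 2. P = [[2, 3], [5, 6]], Q = [[1, 2], [3, 4]].
Insert 4: appended to row 1. P = [[2, 3, 4], [5, 6]], Q = [[1, 2, 5], [3, 4]].
Insert 1: 1 bumps 2 from row 1; 2 bumps 5 from row 2; 5 starts row 3. P = [[1, 3, 4], [2, 6], [5]], Q = [[1, 2, 5], [3, 4], [6]].

So P = [[1, 3, 4], [2, 6], [5]], Q = [[1, 2, 5], [3, 4], [6]].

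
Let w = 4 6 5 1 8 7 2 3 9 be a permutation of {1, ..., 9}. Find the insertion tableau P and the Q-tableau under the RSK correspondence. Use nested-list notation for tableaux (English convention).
P = [[1, 2, 3, 9], [4, 5, 7], [6, 8]], Q = [[1, 2, 5, 9], [3, 6, 8], [4, 7]]

Insert each entry of the permutation into P by Schensted row insertion, recording in Q the position of each new cell.

Insert 4: appended to row 1. P = [[4]].
Insert 6: appended to row 1. P = [[4, 6]].
Insert 5: 5 bumps 6 from row 1; 6 starts row 2. P = [[4, 5], [6]].
Insert 1: 1 bumps 4 from row 1; 4 bumps 6 from row 2; 6 starts row 3. P = [[1, 5], [4], [6]].
Insert 8: appended to row 1. P = [[1, 5, 8], [4], [6]].
Insert 7: 7 bumps 8 from row 1; 8 appends to row 2. P = [[1, 5, 7], [4, 8], [6]].
Insert 2: 2 bumps 5 from row 1; 5 bumps 8 from row 2; 8 appends to row 3. P = [[1, 2, 7], [4, 5], [6, 8]].
Insert 3: 3 bumps 7 from row 1; 7 appends to row 2. P = [[1, 2, 3], [4, 5, 7], [6, 8]].
Insert 9: appended to row 1. P = [[1, 2, 3, 9], [4, 5, 7], [6, 8]].

So P = [[1, 2, 3, 9], [4, 5, 7], [6, 8]], Q = [[1, 2, 5, 9], [3, 6, 8], [4, 7]].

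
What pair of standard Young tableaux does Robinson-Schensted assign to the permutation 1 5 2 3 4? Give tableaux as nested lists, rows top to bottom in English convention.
P = [[1, 2, 3, 4], [5]], Q = [[1, 2, 4, 5], [3]]

Insert each entry of the permutation into P by Schensted row insertion, recording in Q the position of each new cell.

Insert 1: appended to row 1. P = [[1]], Q = [[1]].
Insert 5: appended to row 1. P = [[1, 5]], Q = [[1, 2]].
Insert 2: 2 bumps 5 from row 1; 5 starts row 2. P = [[1, 2], [5]], Q = [[1, 2], [3]].
Insert 3: appended to row 1. P = [[1, 2, 3], [5]], Q = [[1, 2, 4], [3]].
Insert 4: appended to row 1. P = [[1, 2, 3, 4], [5]], Q = [[1, 2, 4, 5], [3]].

So P = [[1, 2, 3, 4], [5]], Q = [[1, 2, 4, 5], [3]].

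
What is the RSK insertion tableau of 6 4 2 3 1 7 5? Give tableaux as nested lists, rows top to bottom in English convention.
P = [[1, 3, 5], [2, 7], [4], [6]]

Insert 6: appended to row 1. P = [[6]].
Insert 4: 4 bumps 6 from row 1; 6 starts row 2. P = [[4], [6]].
Insert 2: 2 bumps 4 from row 1; 4 bumps 6 from row 2; 6 starts row 3. P = [[2], [4], [6]].
Insert 3: appended to row 1. P = [[2, 3], [4], [6]].
Insert 1: 1 bumps 2 from row 1; 2 bumps 4 from row 2; 4 bumps 6 from row 3; 6 starts row 4. P = [[1, 3], [2], [4], [6]].
Insert 7: appended to row 1. P = [[1, 3, 7], [2], [4], [6]].
Insert 5: 5 bumps 7 from row 1; 7 appends to row 2. P = [[1, 3, 5], [2, 7], [4], [6]].

So P = [[1, 3, 5], [2, 7], [4], [6]].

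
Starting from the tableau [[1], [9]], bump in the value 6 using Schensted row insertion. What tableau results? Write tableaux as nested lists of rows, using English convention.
[[1, 6], [9]]

6 is larger than every entry of row 1, so it is appended to row 1. The new tableau is [[1, 6], [9]].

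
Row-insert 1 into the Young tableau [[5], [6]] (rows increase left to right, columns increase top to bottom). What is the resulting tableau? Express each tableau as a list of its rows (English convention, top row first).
[[1], [5], [6]]

In row 1, 1 replaces 5 (the leftmost entry greater than 1); 5 is bumped to row 2. In row 2, 5 replaces 6 (the leftmost entry greater than 5); 6 is bumped to row 3. 6 starts a new row 3. The new tableau is [[1], [5], [6]].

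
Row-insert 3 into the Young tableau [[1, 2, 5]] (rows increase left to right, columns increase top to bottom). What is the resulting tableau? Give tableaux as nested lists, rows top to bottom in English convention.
In row 1, 3 replaces 5 (the leftmost entry greater than 3); 5 is bumped to row 2. 5 starts a new row 2. The new tableau is [[1, 2, 3], [5]].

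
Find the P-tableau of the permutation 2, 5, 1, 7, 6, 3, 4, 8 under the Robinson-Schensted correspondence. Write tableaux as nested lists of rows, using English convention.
P = [[1, 3, 4, 8], [2, 5, 6], [7]]

After inserting 2: P = [[2]].
After inserting 5: P = [[2, 5]].
After inserting 1: P = [[1, 5], [2]].
After inserting 7: P = [[1, 5, 7], [2]].
After inserting 6: P = [[1, 5, 6], [2, 7]].
After inserting 3: P = [[1, 3, 6], [2, 5], [7]].
After inserting 4: P = [[1, 3, 4], [2, 5, 6], [7]].
After inserting 8: P = [[1, 3, 4, 8], [2, 5, 6], [7]].

So P = [[1, 3, 4, 8], [2, 5, 6], [7]].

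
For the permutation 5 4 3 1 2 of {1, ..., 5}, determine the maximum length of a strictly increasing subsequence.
2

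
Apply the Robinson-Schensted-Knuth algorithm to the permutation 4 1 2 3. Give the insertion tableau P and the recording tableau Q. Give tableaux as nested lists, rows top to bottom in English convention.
Insert each entry of the permutation into P by Schensted row insertion, recording in Q the position of each new cell.

Insert 4: appended to row 1. P = [[4]].
Insert 1: 1 bumps 4 from row 1; 4 starts row 2. P = [[1], [4]].
Insert 2: appended to row 1. P = [[1, 2], [4]].
Insert 3: appended to row 1. P = [[1, 2, 3], [4]].

So P = [[1, 2, 3], [4]], Q = [[1, 3, 4], [2]].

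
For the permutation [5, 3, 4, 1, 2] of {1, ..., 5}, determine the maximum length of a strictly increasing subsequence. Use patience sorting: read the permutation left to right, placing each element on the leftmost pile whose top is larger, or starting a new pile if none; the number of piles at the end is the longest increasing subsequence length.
5: new pile. tops = [5]
3: onto pile 1 (replacing 5). tops = [3]
4: new pile. tops = [3, 4]
1: onto pile 1 (replacing 3). tops = [1, 4]
2: onto pile 2 (replacing 4). tops = [1, 2]

2 piles, so the longest increasing subsequence has length 2.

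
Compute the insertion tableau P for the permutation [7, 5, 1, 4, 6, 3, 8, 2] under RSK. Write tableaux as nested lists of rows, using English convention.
After inserting 7: P = [[7]].
After inserting 5: P = [[5], [7]].
After inserting 1: P = [[1], [5], [7]].
After inserting 4: P = [[1, 4], [5], [7]].
After inserting 6: P = [[1, 4, 6], [5], [7]].
After inserting 3: P = [[1, 3, 6], [4], [5], [7]].
After inserting 8: P = [[1, 3, 6, 8], [4], [5], [7]].
After inserting 2: P = [[1, 2, 6, 8], [3], [4], [5], [7]].

So P = [[1, 2, 6, 8], [3], [4], [5], [7]].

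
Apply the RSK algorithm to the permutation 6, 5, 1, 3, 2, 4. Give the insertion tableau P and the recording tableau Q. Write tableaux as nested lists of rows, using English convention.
Insert each entry of the permutation into P by Schensted row insertion, recording in Q the position of each new cell.

Insert 6: appended to row 1. P = [[6]].
Insert 5: 5 bumps 6 from row 1; 6 starts row 2. P = [[5], [6]].
Insert 1: 1 bumps 5 from row 1; 5 bumps 6 from row 2; 6 starts row 3. P = [[1], [5], [6]].
Insert 3: appended to row 1. P = [[1, 3], [5], [6]].
Insert 2: 2 bumps 3 from row 1; 3 bumps 5 from row 2; 5 bumps 6 from row 3; 6 starts row 4. P = [[1, 2], [3], [5], [6]].
Insert 4: appended to row 1. P = [[1, 2, 4], [3], [5], [6]].

So P = [[1, 2, 4], [3], [5], [6]], Q = [[1, 4, 6], [2], [3], [5]].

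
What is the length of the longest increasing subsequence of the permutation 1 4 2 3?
3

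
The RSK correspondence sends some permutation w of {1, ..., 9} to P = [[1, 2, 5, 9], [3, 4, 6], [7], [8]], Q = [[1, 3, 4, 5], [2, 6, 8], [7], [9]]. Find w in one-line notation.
Reverse the RSK construction: for i from n down to 1, find the cell of Q containing i, remove the entry at that cell from P, and reverse-bump it up through P; the value ejected from row 1 is w(i).

Step i=9: Q has 9 at row 4, column 1; remove 8 from row 4 of P and reverse-bump: 8 enters row 3 and ejects 7; 7 enters row 2 and ejects 6; 6 enters row 1 and ejects 5. So w(9) = 5. P is now [[1, 2, 6, 9], [3, 4, 7], [8]].
Step i=8: Q has 8 at row 2, column 3; remove 7 from row 2 of P and reverse-bump: 7 enters row 1 and ejects 6. So w(8) = 6. P is now [[1, 2, 7, 9], [3, 4], [8]].
Step i=7: Q has 7 at row 3, column 1; remove 8 from row 3 of P and reverse-bump: 8 enters row 2 and ejects 4; 4 enters row 1 and ejects 2. So w(7) = 2. P is now [[1, 4, 7, 9], [3, 8]].
Step i=6: Q has 6 at row 2, column 2; remove 8 from row 2 of P and reverse-bump: 8 enters row 1 and ejects 7. So w(6) = 7. P is now [[1, 4, 8, 9], [3]].
Step i=5: Q has 5 at row 1, column 4; remove that cell from P, ejecting 9. So w(5) = 9. P is now [[1, 4, 8], [3]].
Step i=4: Q has 4 at row 1, column 3; remove that cell from P, ejecting 8. So w(4) = 8. P is now [[1, 4], [3]].
Step i=3: Q has 3 at row 1, column 2; remove that cell from P, ejecting 4. So w(3) = 4. P is now [[1], [3]].
Step i=2: Q has 2 at row 2, column 1; remove 3 from row 2 of P and reverse-bump: 3 enters row 1 and ejects 1. So w(2) = 1. P is now [[3]].
Step i=1: Q has 1 at row 1, column 1; remove that cell from P, ejecting 3. So w(1) = 3. P is now [].

So w = 3 1 4 8 9 7 2 6 5.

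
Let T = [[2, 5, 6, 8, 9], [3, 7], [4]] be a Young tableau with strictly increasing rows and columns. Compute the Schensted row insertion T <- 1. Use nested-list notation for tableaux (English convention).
In row 1, 1 replaces 2 (the leftmost entry greater than 1); 2 is bumped to row 2. In row 2, 2 replaces 3 (the leftmost entry greater than 2); 3 is bumped to row 3. In row 3, 3 replaces 4 (the leftmost entry greater than 3); 4 is bumped to row 4. 4 starts a new row 4. The new tableau is [[1, 5, 6, 8, 9], [2, 7], [3], [4]].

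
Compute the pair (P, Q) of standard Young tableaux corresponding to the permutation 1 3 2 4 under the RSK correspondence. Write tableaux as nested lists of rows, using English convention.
P = [[1, 2, 4], [3]], Q = [[1, 2, 4], [3]]

Insert each entry of the permutation into P by Schensted row insertion, recording in Q the position of each new cell.

Insert 1: appended to row 1. P = [[1]].
Insert 3: appended to row 1. P = [[1, 3]].
Insert 2: 2 bumps 3 from row 1; 3 starts row 2. P = [[1, 2], [3]].
Insert 4: appended to row 1. P = [[1, 2, 4], [3]].

So P = [[1, 2, 4], [3]], Q = [[1, 2, 4], [3]].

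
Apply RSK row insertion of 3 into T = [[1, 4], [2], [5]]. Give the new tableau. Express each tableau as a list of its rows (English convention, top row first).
[[1, 3], [2, 4], [5]]

In row 1, 3 replaces 4 (the leftmost entry greater than 3); 4 is bumped to row 2. 4 is appended to row 2. The new tableau is [[1, 3], [2, 4], [5]].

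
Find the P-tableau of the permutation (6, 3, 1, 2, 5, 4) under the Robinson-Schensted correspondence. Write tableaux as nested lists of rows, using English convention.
P = [[1, 2, 4], [3, 5], [6]]

Insert 6: appended to row 1. P = [[6]].
Insert 3: 3 bumps 6 from row 1; 6 starts row 2. P = [[3], [6]].
Insert 1: 1 bumps 3 from row 1; 3 bumps 6 from row 2; 6 starts row 3. P = [[1], [3], [6]].
Insert 2: appended to row 1. P = [[1, 2], [3], [6]].
Insert 5: appended to row 1. P = [[1, 2, 5], [3], [6]].
Insert 4: 4 bumps 5 from row 1; 5 appends to row 2. P = [[1, 2, 4], [3, 5], [6]].

So P = [[1, 2, 4], [3, 5], [6]].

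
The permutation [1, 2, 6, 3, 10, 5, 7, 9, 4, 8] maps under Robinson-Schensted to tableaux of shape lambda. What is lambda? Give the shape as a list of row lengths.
[6, 2, 2]

Row-insert each entry into an empty tableau.

After inserting 1: P = [[1]].
After inserting 2: P = [[1, 2]].
After inserting 6: P = [[1, 2, 6]].
After inserting 3: P = [[1, 2, 3], [6]].
After inserting 10: P = [[1, 2, 3, 10], [6]].
After inserting 5: P = [[1, 2, 3, 5], [6, 10]].
After inserting 7: P = [[1, 2, 3, 5, 7], [6, 10]].
After inserting 9: P = [[1, 2, 3, 5, 7, 9], [6, 10]].
After inserting 4: P = [[1, 2, 3, 4, 7, 9], [5, 10], [6]].
After inserting 8: P = [[1, 2, 3, 4, 7, 8], [5, 9], [6, 10]].

The final insertion tableau P = [[1, 2, 3, 4, 7, 8], [5, 9], [6, 10]] has shape [6, 2, 2].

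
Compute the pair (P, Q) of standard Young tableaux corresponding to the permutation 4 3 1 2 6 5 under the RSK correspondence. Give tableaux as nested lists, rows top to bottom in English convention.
Insert each entry of the permutation into P by Schensted row insertion, recording in Q the position of each new cell.

Insert 4: appended to row 1. P = [[4]], Q = [[1]].
Insert 3: 3 bumps 4 from row 1; 4 starts row 2. P = [[3], [4]], Q = [[1], [2]].
Insert 1: 1 bumps 3 from row 1; 3 bumps 4 from row 2; 4 starts row 3. P = [[1], [3], [4]], Q = [[1], [2], [3]].
Insert 2: appended to row 1. P = [[1, 2], [3], [4]], Q = [[1, 4], [2], [3]].
Insert 6: appended to row 1. P = [[1, 2, 6], [3], [4]], Q = [[1, 4, 5], [2], [3]].
Insert 5: 5 bumps 6 from row 1; 6 appends to row 2. P = [[1, 2, 5], [3, 6], [4]], Q = [[1, 4, 5], [2, 6], [3]].

So P = [[1, 2, 5], [3, 6], [4]], Q = [[1, 4, 5], [2, 6], [3]].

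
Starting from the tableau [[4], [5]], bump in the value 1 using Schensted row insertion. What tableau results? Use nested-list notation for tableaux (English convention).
[[1], [4], [5]]

In row 1, 1 replaces 4 (the leftmost entry greater than 1); 4 is bumped to row 2. In row 2, 4 replaces 5 (the leftmost entry greater than 4); 5 is bumped to row 3. 5 starts a new row 3. The new tableau is [[1], [4], [5]].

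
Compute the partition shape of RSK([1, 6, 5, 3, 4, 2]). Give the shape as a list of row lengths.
Row-insert each entry into an empty tableau.

After inserting 1: P = [[1]].
After inserting 6: P = [[1, 6]].
After inserting 5: P = [[1, 5], [6]].
After inserting 3: P = [[1, 3], [5], [6]].
After inserting 4: P = [[1, 3, 4], [5], [6]].
After inserting 2: P = [[1, 2, 4], [3], [5], [6]].

The final insertion tableau P = [[1, 2, 4], [3], [5], [6]] has shape [3, 1, 1, 1].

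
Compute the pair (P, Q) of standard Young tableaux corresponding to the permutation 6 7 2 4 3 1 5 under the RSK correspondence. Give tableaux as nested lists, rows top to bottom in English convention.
P = [[1, 3, 5], [2, 7], [4], [6]], Q = [[1, 2, 7], [3, 4], [5], [6]]

Insert each entry of the permutation into P by Schensted row insertion, recording in Q the position of each new cell.

Insert 6: appended to row 1. P = [[6]].
Insert 7: appended to row 1. P = [[6, 7]].
Insert 2: 2 bumps 6 from row 1; 6 starts row 2. P = [[2, 7], [6]].
Insert 4: 4 bumps 7 from row 1; 7 appends to row 2. P = [[2, 4], [6, 7]].
Insert 3: 3 bumps 4 from row 1; 4 bumps 6 from row 2; 6 starts row 3. P = [[2, 3], [4, 7], [6]].
Insert 1: 1 bumps 2 from row 1; 2 bumps 4 from row 2; 4 bumps 6 from row 3; 6 starts row 4. P = [[1, 3], [2, 7], [4], [6]].
Insert 5: appended to row 1. P = [[1, 3, 5], [2, 7], [4], [6]].

So P = [[1, 3, 5], [2, 7], [4], [6]], Q = [[1, 2, 7], [3, 4], [5], [6]].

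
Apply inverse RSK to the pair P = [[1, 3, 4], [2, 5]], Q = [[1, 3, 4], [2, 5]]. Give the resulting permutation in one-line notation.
2 1 3 5 4

Reverse the RSK construction: for i from n down to 1, find the cell of Q containing i, remove the entry at that cell from P, and reverse-bump it up through P; the value ejected from row 1 is w(i).

Step i=5: Q has 5 at row 2, column 2; remove 5 from row 2 of P and reverse-bump: 5 enters row 1 and ejects 4. So w(5) = 4. P is now [[1, 3, 5], [2]].
Step i=4: Q has 4 at row 1, column 3; remove that cell from P, ejecting 5. So w(4) = 5. P is now [[1, 3], [2]].
Step i=3: Q has 3 at row 1, column 2; remove that cell from P, ejecting 3. So w(3) = 3. P is now [[1], [2]].
Step i=2: Q has 2 at row 2, column 1; remove 2 from row 2 of P and reverse-bump: 2 enters row 1 and ejects 1. So w(2) = 1. P is now [[2]].
Step i=1: Q has 1 at row 1, column 1; remove that cell from P, ejecting 2. So w(1) = 2. P is now [].

So w = 2 1 3 5 4.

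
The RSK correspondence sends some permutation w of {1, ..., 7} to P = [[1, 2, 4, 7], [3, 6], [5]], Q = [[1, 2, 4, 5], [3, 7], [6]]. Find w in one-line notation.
1 5 3 6 7 2 4

Reverse RSK: for i = n, n-1, ..., 1, locate i in Q, remove the corresponding corner cell from P, and reverse-bump its entry up through P; the value ejected from row 1 is w(i).

So w = 1 5 3 6 7 2 4.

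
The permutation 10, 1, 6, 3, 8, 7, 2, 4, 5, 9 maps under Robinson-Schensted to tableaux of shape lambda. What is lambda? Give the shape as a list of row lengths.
RSK row insertion gives P = [[1, 2, 4, 5, 9], [3, 7], [6, 8], [10]], which has shape [5, 2, 2, 1].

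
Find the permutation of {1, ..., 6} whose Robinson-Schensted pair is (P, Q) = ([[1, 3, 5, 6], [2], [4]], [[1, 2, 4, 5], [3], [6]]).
2 4 3 5 6 1

Reverse the RSK construction: for i from n down to 1, find the cell of Q containing i, remove the entry at that cell from P, and reverse-bump it up through P; the value ejected from row 1 is w(i).

Step i=6: Q has 6 at row 3, column 1; remove 4 from row 3 of P and reverse-bump: 4 enters row 2 and ejects 2; 2 enters row 1 and ejects 1. So w(6) = 1. P is now [[2, 3, 5, 6], [4]].
Step i=5: Q has 5 at row 1, column 4; remove that cell from P, ejecting 6. So w(5) = 6. P is now [[2, 3, 5], [4]].
Step i=4: Q has 4 at row 1, column 3; remove that cell from P, ejecting 5. So w(4) = 5. P is now [[2, 3], [4]].
Step i=3: Q has 3 at row 2, column 1; remove 4 from row 2 of P and reverse-bump: 4 enters row 1 and ejects 3. So w(3) = 3. P is now [[2, 4]].
Step i=2: Q has 2 at row 1, column 2; remove that cell from P, ejecting 4. So w(2) = 4. P is now [[2]].
Step i=1: Q has 1 at row 1, column 1; remove that cell from P, ejecting 2. So w(1) = 2. P is now [].

So w = 2 4 3 5 6 1.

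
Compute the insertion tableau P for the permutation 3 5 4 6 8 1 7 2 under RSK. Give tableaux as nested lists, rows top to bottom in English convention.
P = [[1, 2, 6, 7], [3, 4], [5, 8]]

Insert 3: appended to row 1. P = [[3]].
Insert 5: appended to row 1. P = [[3, 5]].
Insert 4: 4 bumps 5 from row 1; 5 starts row 2. P = [[3, 4], [5]].
Insert 6: appended to row 1. P = [[3, 4, 6], [5]].
Insert 8: appended to row 1. P = [[3, 4, 6, 8], [5]].
Insert 1: 1 bumps 3 from row 1; 3 bumps 5 from row 2; 5 starts row 3. P = [[1, 4, 6, 8], [3], [5]].
Insert 7: 7 bumps 8 from row 1; 8 appends to row 2. P = [[1, 4, 6, 7], [3, 8], [5]].
Insert 2: 2 bumps 4 from row 1; 4 bumps 8 from row 2; 8 appends to row 3. P = [[1, 2, 6, 7], [3, 4], [5, 8]].

So P = [[1, 2, 6, 7], [3, 4], [5, 8]].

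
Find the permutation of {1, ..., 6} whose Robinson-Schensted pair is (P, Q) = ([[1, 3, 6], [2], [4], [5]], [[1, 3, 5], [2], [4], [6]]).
Reverse the RSK construction: for i from n down to 1, find the cell of Q containing i, remove the entry at that cell from P, and reverse-bump it up through P; the value ejected from row 1 is w(i).

Step i=6: Q has 6 at row 4, column 1; remove 5 from row 4 of P and reverse-bump: 5 enters row 3 and ejects 4; 4 enters row 2 and ejects 2; 2 enters row 1 and ejects 1. So w(6) = 1. P is now [[2, 3, 6], [4], [5]].
Step i=5: Q has 5 at row 1, column 3; remove that cell from P, ejecting 6. So w(5) = 6. P is now [[2, 3], [4], [5]].
Step i=4: Q has 4 at row 3, column 1; remove 5 from row 3 of P and reverse-bump: 5 enters row 2 and ejects 4; 4 enters row 1 and ejects 3. So w(4) = 3. P is now [[2, 4], [5]].
Step i=3: Q has 3 at row 1, column 2; remove that cell from P, ejecting 4. So w(3) = 4. P is now [[2], [5]].
Step i=2: Q has 2 at row 2, column 1; remove 5 from row 2 of P and reverse-bump: 5 enters row 1 and ejects 2. So w(2) = 2. P is now [[5]].
Step i=1: Q has 1 at row 1, column 1; remove that cell from P, ejecting 5. So w(1) = 5. P is now [].

So w = 5 2 4 3 6 1.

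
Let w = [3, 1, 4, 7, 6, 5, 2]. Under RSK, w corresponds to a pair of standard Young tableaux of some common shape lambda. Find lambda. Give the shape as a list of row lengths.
Row-insert each entry into an empty tableau.

After inserting 3: P = [[3]].
After inserting 1: P = [[1], [3]].
After inserting 4: P = [[1, 4], [3]].
After inserting 7: P = [[1, 4, 7], [3]].
After inserting 6: P = [[1, 4, 6], [3, 7]].
After inserting 5: P = [[1, 4, 5], [3, 6], [7]].
After inserting 2: P = [[1, 2, 5], [3, 4], [6], [7]].

The final insertion tableau P = [[1, 2, 5], [3, 4], [6], [7]] has shape [3, 2, 1, 1].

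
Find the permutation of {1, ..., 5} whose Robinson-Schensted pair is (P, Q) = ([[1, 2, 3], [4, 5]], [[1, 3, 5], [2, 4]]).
4 1 5 2 3

Reverse RSK: for i = n, n-1, ..., 1, locate i in Q, remove the corresponding corner cell from P, and reverse-bump its entry up through P; the value ejected from row 1 is w(i).

So w = 4 1 5 2 3.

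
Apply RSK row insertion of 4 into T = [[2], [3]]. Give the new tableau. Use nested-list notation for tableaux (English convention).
4 is larger than every entry of row 1, so it is appended to row 1. The new tableau is [[2, 4], [3]].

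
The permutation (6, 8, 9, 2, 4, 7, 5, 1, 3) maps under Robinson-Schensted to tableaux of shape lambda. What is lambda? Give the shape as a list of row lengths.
RSK row insertion gives P = [[1, 3, 5], [2, 4, 9], [6, 7], [8]], which has shape [3, 3, 2, 1].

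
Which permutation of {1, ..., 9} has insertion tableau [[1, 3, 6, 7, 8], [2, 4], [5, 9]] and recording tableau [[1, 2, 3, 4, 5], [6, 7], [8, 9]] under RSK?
Reverse RSK: for i = n, n-1, ..., 1, locate i in Q, remove the corresponding corner cell from P, and reverse-bump its entry up through P; the value ejected from row 1 is w(i).

So w = 2 5 6 7 9 4 8 1 3.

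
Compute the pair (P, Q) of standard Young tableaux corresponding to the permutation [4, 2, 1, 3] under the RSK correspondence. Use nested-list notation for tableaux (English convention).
P = [[1, 3], [2], [4]], Q = [[1, 4], [2], [3]]

Insert each entry of the permutation into P by Schensted row insertion, recording in Q the position of each new cell.

Insert 4: appended to row 1. P = [[4]].
Insert 2: 2 bumps 4 from row 1; 4 starts row 2. P = [[2], [4]].
Insert 1: 1 bumps 2 from row 1; 2 bumps 4 from row 2; 4 starts row 3. P = [[1], [2], [4]].
Insert 3: appended to row 1. P = [[1, 3], [2], [4]].

So P = [[1, 3], [2], [4]], Q = [[1, 4], [2], [3]].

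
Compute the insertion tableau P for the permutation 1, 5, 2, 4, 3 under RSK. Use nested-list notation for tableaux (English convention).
Insert 1: appended to row 1. P = [[1]].
Insert 5: appended to row 1. P = [[1, 5]].
Insert 2: 2 bumps 5 from row 1; 5 starts row 2. P = [[1, 2], [5]].
Insert 4: appended to row 1. P = [[1, 2, 4], [5]].
Insert 3: 3 bumps 4 from row 1; 4 bumps 5 from row 2; 5 starts row 3. P = [[1, 2, 3], [4], [5]].

So P = [[1, 2, 3], [4], [5]].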